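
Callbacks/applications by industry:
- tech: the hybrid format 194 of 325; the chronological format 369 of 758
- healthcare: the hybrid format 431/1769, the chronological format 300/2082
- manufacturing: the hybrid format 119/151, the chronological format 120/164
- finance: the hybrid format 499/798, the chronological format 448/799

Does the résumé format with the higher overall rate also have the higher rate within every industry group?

Yes

Tech: the hybrid format 194/325 = 59.7%, the chronological format 369/758 = 48.7% → the hybrid format
Healthcare: the hybrid format 431/1769 = 24.4%, the chronological format 300/2082 = 14.4% → the hybrid format
Manufacturing: the hybrid format 119/151 = 78.8%, the chronological format 120/164 = 73.2% → the hybrid format
Finance: the hybrid format 499/798 = 62.5%, the chronological format 448/799 = 56.1% → the hybrid format
Overall: the hybrid format 1243/3043 = 40.8%, the chronological format 1237/3803 = 32.5% → the hybrid format
The hybrid format wins overall and in every industry group — no reversal.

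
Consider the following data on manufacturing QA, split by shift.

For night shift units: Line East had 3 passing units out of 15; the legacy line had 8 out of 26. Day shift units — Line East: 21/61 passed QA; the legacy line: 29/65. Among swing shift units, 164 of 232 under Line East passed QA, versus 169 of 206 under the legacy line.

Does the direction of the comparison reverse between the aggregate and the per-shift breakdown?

Night shift: Line East 3/15 = 20.0%, the legacy line 8/26 = 30.8% → the legacy line
Day shift: Line East 21/61 = 34.4%, the legacy line 29/65 = 44.6% → the legacy line
Swing shift: Line East 164/232 = 70.7%, the legacy line 169/206 = 82.0% → the legacy line
Overall: Line East 188/308 = 61.0%, the legacy line 206/297 = 69.4% → the legacy line
The legacy line wins overall and in every shift group — no reversal.

No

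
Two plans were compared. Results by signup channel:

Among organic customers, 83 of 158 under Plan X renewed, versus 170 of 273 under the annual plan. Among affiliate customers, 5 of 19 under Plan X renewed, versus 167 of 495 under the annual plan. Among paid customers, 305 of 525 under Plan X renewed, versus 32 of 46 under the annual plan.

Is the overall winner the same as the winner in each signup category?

Organic: Plan X 83/158 = 52.5%, the annual plan 170/273 = 62.3% → the annual plan
Affiliate: Plan X 5/19 = 26.3%, the annual plan 167/495 = 33.7% → the annual plan
Paid: Plan X 305/525 = 58.1%, the annual plan 32/46 = 69.6% → the annual plan
Overall: Plan X 393/702 = 56.0%, the annual plan 369/814 = 45.3% → Plan X
The annual plan wins each signup group but Plan X wins overall — the comparison reverses. The annual plan's customers skew toward affiliate, which has a lower base rate.

No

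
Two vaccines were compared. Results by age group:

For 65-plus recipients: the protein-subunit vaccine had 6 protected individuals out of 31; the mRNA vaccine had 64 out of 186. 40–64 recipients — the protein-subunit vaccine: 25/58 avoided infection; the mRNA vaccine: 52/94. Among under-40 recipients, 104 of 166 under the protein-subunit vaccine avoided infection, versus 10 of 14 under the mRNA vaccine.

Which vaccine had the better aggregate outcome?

the protein-subunit vaccine

65-plus: the protein-subunit vaccine 6/31 = 19.4%, the mRNA vaccine 64/186 = 34.4% → the mRNA vaccine
40–64: the protein-subunit vaccine 25/58 = 43.1%, the mRNA vaccine 52/94 = 55.3% → the mRNA vaccine
Under-40: the protein-subunit vaccine 104/166 = 62.7%, the mRNA vaccine 10/14 = 71.4% → the mRNA vaccine
Overall: the protein-subunit vaccine 135/255 = 52.9%, the mRNA vaccine 126/294 = 42.9% → the protein-subunit vaccine
(The mRNA vaccine wins every age group but the protein-subunit vaccine wins overall — the mRNA vaccine's recipients skew toward the low-rate 65-plus group.)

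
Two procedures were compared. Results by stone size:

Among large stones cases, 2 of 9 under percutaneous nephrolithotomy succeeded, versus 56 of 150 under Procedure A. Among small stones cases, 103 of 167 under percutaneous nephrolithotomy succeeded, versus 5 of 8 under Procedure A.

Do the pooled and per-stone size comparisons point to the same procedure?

No

Large stones: percutaneous nephrolithotomy 2/9 = 22.2%, Procedure A 56/150 = 37.3% → Procedure A
Small stones: percutaneous nephrolithotomy 103/167 = 61.7%, Procedure A 5/8 = 62.5% → Procedure A
Overall: percutaneous nephrolithotomy 105/176 = 59.7%, Procedure A 61/158 = 38.6% → percutaneous nephrolithotomy
Procedure A wins each stone group but percutaneous nephrolithotomy wins overall — the comparison reverses. Procedure A's cases skew toward large stones, which has a lower base rate.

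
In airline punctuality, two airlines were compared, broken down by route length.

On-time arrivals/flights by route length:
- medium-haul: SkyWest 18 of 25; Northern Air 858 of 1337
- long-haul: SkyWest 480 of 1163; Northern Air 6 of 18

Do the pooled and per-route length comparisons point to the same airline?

No

Medium-haul: SkyWest 18/25 = 72.0%, Northern Air 858/1337 = 64.2% → SkyWest
Long-haul: SkyWest 480/1163 = 41.3%, Northern Air 6/18 = 33.3% → SkyWest
Overall: SkyWest 498/1188 = 41.9%, Northern Air 864/1355 = 63.8% → Northern Air
SkyWest wins each route group but Northern Air wins overall — the comparison reverses. SkyWest's flights skew toward long-haul, which has a lower base rate.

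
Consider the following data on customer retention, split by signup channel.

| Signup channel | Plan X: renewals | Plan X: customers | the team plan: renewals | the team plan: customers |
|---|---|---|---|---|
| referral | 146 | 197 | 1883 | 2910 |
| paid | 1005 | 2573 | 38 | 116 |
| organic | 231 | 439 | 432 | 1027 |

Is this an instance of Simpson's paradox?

Yes

Referral: Plan X 146/197 = 74.1%, the team plan 1883/2910 = 64.7% → Plan X
Paid: Plan X 1005/2573 = 39.1%, the team plan 38/116 = 32.8% → Plan X
Organic: Plan X 231/439 = 52.6%, the team plan 432/1027 = 42.1% → Plan X
Overall: Plan X 1382/3209 = 43.1%, the team plan 2353/4053 = 58.1% → the team plan
Plan X wins each signup group but the team plan wins overall — the comparison reverses. Plan X's customers skew toward paid, which has a lower base rate.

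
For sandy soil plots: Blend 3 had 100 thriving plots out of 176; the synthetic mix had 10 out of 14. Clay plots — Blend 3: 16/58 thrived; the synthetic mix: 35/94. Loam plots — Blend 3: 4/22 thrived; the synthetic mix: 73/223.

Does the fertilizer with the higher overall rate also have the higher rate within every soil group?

No

Sandy soil: Blend 3 100/176 = 56.8%, the synthetic mix 10/14 = 71.4% → the synthetic mix
Clay: Blend 3 16/58 = 27.6%, the synthetic mix 35/94 = 37.2% → the synthetic mix
Loam: Blend 3 4/22 = 18.2%, the synthetic mix 73/223 = 32.7% → the synthetic mix
Overall: Blend 3 120/256 = 46.9%, the synthetic mix 118/331 = 35.6% → Blend 3
The synthetic mix wins each soil group but Blend 3 wins overall — the comparison reverses. The synthetic mix's plots skew toward loam, which has a lower base rate.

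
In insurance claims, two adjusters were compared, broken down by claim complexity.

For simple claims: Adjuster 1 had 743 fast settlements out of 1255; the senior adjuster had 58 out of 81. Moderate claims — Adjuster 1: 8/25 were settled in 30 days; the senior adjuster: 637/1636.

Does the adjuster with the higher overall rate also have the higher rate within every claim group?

No

Simple: Adjuster 1 743/1255 = 59.2%, the senior adjuster 58/81 = 71.6% → the senior adjuster
Moderate: Adjuster 1 8/25 = 32.0%, the senior adjuster 637/1636 = 38.9% → the senior adjuster
Overall: Adjuster 1 751/1280 = 58.7%, the senior adjuster 695/1717 = 40.5% → Adjuster 1
The senior adjuster wins each claim group but Adjuster 1 wins overall — the comparison reverses. The senior adjuster's claims skew toward moderate, which has a lower base rate.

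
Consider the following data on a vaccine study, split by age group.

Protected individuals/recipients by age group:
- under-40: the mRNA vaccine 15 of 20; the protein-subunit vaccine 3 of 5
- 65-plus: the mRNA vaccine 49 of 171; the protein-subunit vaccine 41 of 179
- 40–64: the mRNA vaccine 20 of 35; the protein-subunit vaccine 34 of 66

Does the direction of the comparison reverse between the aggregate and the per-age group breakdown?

Under-40: the mRNA vaccine 15/20 = 75.0%, the protein-subunit vaccine 3/5 = 60.0% → the mRNA vaccine
65-plus: the mRNA vaccine 49/171 = 28.7%, the protein-subunit vaccine 41/179 = 22.9% → the mRNA vaccine
40–64: the mRNA vaccine 20/35 = 57.1%, the protein-subunit vaccine 34/66 = 51.5% → the mRNA vaccine
Overall: the mRNA vaccine 84/226 = 37.2%, the protein-subunit vaccine 78/250 = 31.2% → the mRNA vaccine
The mRNA vaccine wins overall and in every age group — no reversal.

No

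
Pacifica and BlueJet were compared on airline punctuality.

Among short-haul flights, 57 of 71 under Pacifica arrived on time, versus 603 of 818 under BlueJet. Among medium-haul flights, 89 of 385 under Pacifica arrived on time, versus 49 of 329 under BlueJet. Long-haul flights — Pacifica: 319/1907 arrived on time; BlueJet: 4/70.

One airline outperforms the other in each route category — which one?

Short-haul: Pacifica 57/71 = 80.3%, BlueJet 603/818 = 73.7% → Pacifica
Medium-haul: Pacifica 89/385 = 23.1%, BlueJet 49/329 = 14.9% → Pacifica
Long-haul: Pacifica 319/1907 = 16.7%, BlueJet 4/70 = 5.7% → Pacifica
Pacifica has the higher rate in all 3 groups.

Pacifica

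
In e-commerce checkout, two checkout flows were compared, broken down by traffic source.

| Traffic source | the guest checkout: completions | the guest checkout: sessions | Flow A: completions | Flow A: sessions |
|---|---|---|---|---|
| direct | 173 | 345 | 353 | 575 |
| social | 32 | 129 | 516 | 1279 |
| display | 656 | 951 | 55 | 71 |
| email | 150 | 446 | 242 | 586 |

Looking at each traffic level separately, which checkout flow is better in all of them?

Direct: the guest checkout 173/345 = 50.1%, Flow A 353/575 = 61.4% → Flow A
Social: the guest checkout 32/129 = 24.8%, Flow A 516/1279 = 40.3% → Flow A
Display: the guest checkout 656/951 = 69.0%, Flow A 55/71 = 77.5% → Flow A
Email: the guest checkout 150/446 = 33.6%, Flow A 242/586 = 41.3% → Flow A
Flow A has the higher rate in all 4 groups.

Flow A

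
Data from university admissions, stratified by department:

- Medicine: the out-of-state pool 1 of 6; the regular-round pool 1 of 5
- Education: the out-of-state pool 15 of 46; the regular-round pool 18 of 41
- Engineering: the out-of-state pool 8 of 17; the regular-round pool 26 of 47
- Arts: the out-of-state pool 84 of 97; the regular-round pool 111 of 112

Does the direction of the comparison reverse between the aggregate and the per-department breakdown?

Medicine: the out-of-state pool 1/6 = 16.7%, the regular-round pool 1/5 = 20.0% → the regular-round pool
Education: the out-of-state pool 15/46 = 32.6%, the regular-round pool 18/41 = 43.9% → the regular-round pool
Engineering: the out-of-state pool 8/17 = 47.1%, the regular-round pool 26/47 = 55.3% → the regular-round pool
Arts: the out-of-state pool 84/97 = 86.6%, the regular-round pool 111/112 = 99.1% → the regular-round pool
Overall: the out-of-state pool 108/166 = 65.1%, the regular-round pool 156/205 = 76.1% → the regular-round pool
The regular-round pool wins overall and in every department group — no reversal.

No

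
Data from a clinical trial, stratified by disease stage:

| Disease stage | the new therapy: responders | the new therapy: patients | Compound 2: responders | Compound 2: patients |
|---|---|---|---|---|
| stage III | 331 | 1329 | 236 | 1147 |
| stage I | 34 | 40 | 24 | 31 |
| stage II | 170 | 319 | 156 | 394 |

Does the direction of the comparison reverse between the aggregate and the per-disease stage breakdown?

Stage III: the new therapy 331/1329 = 24.9%, Compound 2 236/1147 = 20.6% → the new therapy
Stage I: the new therapy 34/40 = 85.0%, Compound 2 24/31 = 77.4% → the new therapy
Stage II: the new therapy 170/319 = 53.3%, Compound 2 156/394 = 39.6% → the new therapy
Overall: the new therapy 535/1688 = 31.7%, Compound 2 416/1572 = 26.5% → the new therapy
The new therapy wins overall and in every disease group — no reversal.

No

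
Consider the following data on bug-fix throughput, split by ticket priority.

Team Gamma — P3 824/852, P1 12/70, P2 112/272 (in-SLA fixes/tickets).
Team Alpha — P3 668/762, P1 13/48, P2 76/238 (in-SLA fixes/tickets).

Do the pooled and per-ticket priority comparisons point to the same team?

P3: Team Gamma 824/852 = 96.7%, Team Alpha 668/762 = 87.7% → Team Gamma
P1: Team Gamma 12/70 = 17.1%, Team Alpha 13/48 = 27.1% → Team Alpha
P2: Team Gamma 112/272 = 41.2%, Team Alpha 76/238 = 31.9% → Team Gamma
Overall: Team Gamma 948/1194 = 79.4%, Team Alpha 757/1048 = 72.2% → Team Gamma
Neither sweeps: Team Gamma wins 2 of 3 groups, Team Alpha wins 1. Team Gamma wins overall but not every group — no Simpson reversal.

No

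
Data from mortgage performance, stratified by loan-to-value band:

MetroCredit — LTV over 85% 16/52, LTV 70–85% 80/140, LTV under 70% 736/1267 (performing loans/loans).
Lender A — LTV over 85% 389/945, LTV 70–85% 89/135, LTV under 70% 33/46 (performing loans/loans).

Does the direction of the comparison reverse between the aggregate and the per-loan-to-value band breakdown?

LTV over 85%: MetroCredit 16/52 = 30.8%, Lender A 389/945 = 41.2% → Lender A
LTV 70–85%: MetroCredit 80/140 = 57.1%, Lender A 89/135 = 65.9% → Lender A
LTV under 70%: MetroCredit 736/1267 = 58.1%, Lender A 33/46 = 71.7% → Lender A
Overall: MetroCredit 832/1459 = 57.0%, Lender A 511/1126 = 45.4% → MetroCredit
Lender A wins each loan-to-value group but MetroCredit wins overall — the comparison reverses. Lender A's loans skew toward LTV over 85%, which has a lower base rate.

Yes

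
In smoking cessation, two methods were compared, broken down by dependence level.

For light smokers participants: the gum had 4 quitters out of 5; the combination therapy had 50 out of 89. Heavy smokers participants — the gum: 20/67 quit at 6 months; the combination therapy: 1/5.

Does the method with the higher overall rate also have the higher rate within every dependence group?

Light smokers: the gum 4/5 = 80.0%, the combination therapy 50/89 = 56.2% → the gum
Heavy smokers: the gum 20/67 = 29.9%, the combination therapy 1/5 = 20.0% → the gum
Overall: the gum 24/72 = 33.3%, the combination therapy 51/94 = 54.3% → the combination therapy
The gum wins each dependence group but the combination therapy wins overall — the comparison reverses. The gum's participants skew toward heavy smokers, which has a lower base rate.

No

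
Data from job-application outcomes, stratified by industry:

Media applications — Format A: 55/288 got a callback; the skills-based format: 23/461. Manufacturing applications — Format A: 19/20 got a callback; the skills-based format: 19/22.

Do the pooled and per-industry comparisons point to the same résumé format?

Yes

Media: Format A 55/288 = 19.1%, the skills-based format 23/461 = 5.0% → Format A
Manufacturing: Format A 19/20 = 95.0%, the skills-based format 19/22 = 86.4% → Format A
Overall: Format A 74/308 = 24.0%, the skills-based format 42/483 = 8.7% → Format A
Format A wins overall and in every industry group — no reversal.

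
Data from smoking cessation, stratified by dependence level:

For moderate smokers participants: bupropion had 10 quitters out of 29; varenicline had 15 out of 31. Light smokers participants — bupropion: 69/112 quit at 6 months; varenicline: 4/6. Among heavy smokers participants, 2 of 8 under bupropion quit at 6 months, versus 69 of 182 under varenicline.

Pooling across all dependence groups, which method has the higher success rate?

bupropion

Moderate smokers: bupropion 10/29 = 34.5%, varenicline 15/31 = 48.4% → varenicline
Light smokers: bupropion 69/112 = 61.6%, varenicline 4/6 = 66.7% → varenicline
Heavy smokers: bupropion 2/8 = 25.0%, varenicline 69/182 = 37.9% → varenicline
Overall: bupropion 81/149 = 54.4%, varenicline 88/219 = 40.2% → bupropion
(Varenicline wins every dependence group but bupropion wins overall — varenicline's participants skew toward the low-rate heavy smokers group.)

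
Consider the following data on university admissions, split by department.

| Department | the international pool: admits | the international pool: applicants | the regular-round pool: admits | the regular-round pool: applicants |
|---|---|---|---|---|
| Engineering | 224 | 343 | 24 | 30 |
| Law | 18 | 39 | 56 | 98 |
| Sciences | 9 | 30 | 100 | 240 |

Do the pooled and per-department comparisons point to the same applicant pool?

Engineering: the international pool 224/343 = 65.3%, the regular-round pool 24/30 = 80.0% → the regular-round pool
Law: the international pool 18/39 = 46.2%, the regular-round pool 56/98 = 57.1% → the regular-round pool
Sciences: the international pool 9/30 = 30.0%, the regular-round pool 100/240 = 41.7% → the regular-round pool
Overall: the international pool 251/412 = 60.9%, the regular-round pool 180/368 = 48.9% → the international pool
The regular-round pool wins each department group but the international pool wins overall — the comparison reverses. The regular-round pool's applicants skew toward Sciences, which has a lower base rate.

No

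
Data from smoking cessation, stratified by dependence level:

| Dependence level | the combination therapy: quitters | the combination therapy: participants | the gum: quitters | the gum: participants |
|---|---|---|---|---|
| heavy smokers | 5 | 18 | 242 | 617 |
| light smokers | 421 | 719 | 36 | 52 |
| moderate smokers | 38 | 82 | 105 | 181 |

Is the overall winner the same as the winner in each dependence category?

No

Heavy smokers: the combination therapy 5/18 = 27.8%, the gum 242/617 = 39.2% → the gum
Light smokers: the combination therapy 421/719 = 58.6%, the gum 36/52 = 69.2% → the gum
Moderate smokers: the combination therapy 38/82 = 46.3%, the gum 105/181 = 58.0% → the gum
Overall: the combination therapy 464/819 = 56.7%, the gum 383/850 = 45.1% → the combination therapy
The gum wins each dependence group but the combination therapy wins overall — the comparison reverses. The gum's participants skew toward heavy smokers, which has a lower base rate.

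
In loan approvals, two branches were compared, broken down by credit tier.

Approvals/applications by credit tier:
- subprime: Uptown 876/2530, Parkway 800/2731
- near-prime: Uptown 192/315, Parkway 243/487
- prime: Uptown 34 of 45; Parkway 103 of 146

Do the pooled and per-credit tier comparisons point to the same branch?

Subprime: Uptown 876/2530 = 34.6%, Parkway 800/2731 = 29.3% → Uptown
Near-prime: Uptown 192/315 = 61.0%, Parkway 243/487 = 49.9% → Uptown
Prime: Uptown 34/45 = 75.6%, Parkway 103/146 = 70.5% → Uptown
Overall: Uptown 1102/2890 = 38.1%, Parkway 1146/3364 = 34.1% → Uptown
Uptown wins overall and in every credit group — no reversal.

Yes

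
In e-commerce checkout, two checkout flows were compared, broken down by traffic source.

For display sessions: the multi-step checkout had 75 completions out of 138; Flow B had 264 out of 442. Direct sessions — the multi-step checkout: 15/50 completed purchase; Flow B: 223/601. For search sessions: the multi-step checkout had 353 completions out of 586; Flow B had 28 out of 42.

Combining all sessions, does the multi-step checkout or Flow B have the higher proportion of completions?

Display: the multi-step checkout 75/138 = 54.3%, Flow B 264/442 = 59.7% → Flow B
Direct: the multi-step checkout 15/50 = 30.0%, Flow B 223/601 = 37.1% → Flow B
Search: the multi-step checkout 353/586 = 60.2%, Flow B 28/42 = 66.7% → Flow B
Overall: the multi-step checkout 443/774 = 57.2%, Flow B 515/1085 = 47.5% → the multi-step checkout
(Flow B wins every traffic group but the multi-step checkout wins overall — Flow B's sessions skew toward the low-rate direct group.)

the multi-step checkout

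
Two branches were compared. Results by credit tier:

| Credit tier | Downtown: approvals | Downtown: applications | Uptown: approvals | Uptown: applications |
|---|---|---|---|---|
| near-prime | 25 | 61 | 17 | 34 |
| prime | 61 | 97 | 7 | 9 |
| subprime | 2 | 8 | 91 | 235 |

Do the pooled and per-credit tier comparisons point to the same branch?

No

Near-prime: Downtown 25/61 = 41.0%, Uptown 17/34 = 50.0% → Uptown
Prime: Downtown 61/97 = 62.9%, Uptown 7/9 = 77.8% → Uptown
Subprime: Downtown 2/8 = 25.0%, Uptown 91/235 = 38.7% → Uptown
Overall: Downtown 88/166 = 53.0%, Uptown 115/278 = 41.4% → Downtown
Uptown wins each credit group but Downtown wins overall — the comparison reverses. Uptown's applications skew toward subprime, which has a lower base rate.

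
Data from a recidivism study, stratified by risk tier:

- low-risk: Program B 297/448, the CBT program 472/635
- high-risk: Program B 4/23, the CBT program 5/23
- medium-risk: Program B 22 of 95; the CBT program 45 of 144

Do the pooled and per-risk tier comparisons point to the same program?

Low-risk: Program B 297/448 = 66.3%, the CBT program 472/635 = 74.3% → the CBT program
High-risk: Program B 4/23 = 17.4%, the CBT program 5/23 = 21.7% → the CBT program
Medium-risk: Program B 22/95 = 23.2%, the CBT program 45/144 = 31.2% → the CBT program
Overall: Program B 323/566 = 57.1%, the CBT program 522/802 = 65.1% → the CBT program
The CBT program wins overall and in every risk group — no reversal.

Yes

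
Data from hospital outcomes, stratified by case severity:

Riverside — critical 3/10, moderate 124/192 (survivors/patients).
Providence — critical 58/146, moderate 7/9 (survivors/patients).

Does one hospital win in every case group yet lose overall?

Yes

Critical: Riverside 3/10 = 30.0%, Providence 58/146 = 39.7% → Providence
Moderate: Riverside 124/192 = 64.6%, Providence 7/9 = 77.8% → Providence
Overall: Riverside 127/202 = 62.9%, Providence 65/155 = 41.9% → Riverside
Providence wins each case group but Riverside wins overall — the comparison reverses. Providence's patients skew toward critical, which has a lower base rate.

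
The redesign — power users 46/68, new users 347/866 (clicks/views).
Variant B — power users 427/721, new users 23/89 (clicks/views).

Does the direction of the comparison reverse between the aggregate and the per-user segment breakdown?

Power users: the redesign 46/68 = 67.6%, Variant B 427/721 = 59.2% → the redesign
New users: the redesign 347/866 = 40.1%, Variant B 23/89 = 25.8% → the redesign
Overall: the redesign 393/934 = 42.1%, Variant B 450/810 = 55.6% → Variant B
The redesign wins each user group but Variant B wins overall — the comparison reverses. The redesign's views skew toward new users, which has a lower base rate.

Yes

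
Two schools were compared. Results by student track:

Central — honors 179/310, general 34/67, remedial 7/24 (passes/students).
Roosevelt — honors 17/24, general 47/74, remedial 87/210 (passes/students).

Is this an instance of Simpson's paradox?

Yes

Honors: Central 179/310 = 57.7%, Roosevelt 17/24 = 70.8% → Roosevelt
General: Central 34/67 = 50.7%, Roosevelt 47/74 = 63.5% → Roosevelt
Remedial: Central 7/24 = 29.2%, Roosevelt 87/210 = 41.4% → Roosevelt
Overall: Central 220/401 = 54.9%, Roosevelt 151/308 = 49.0% → Central
Roosevelt wins each student group but Central wins overall — the comparison reverses. Roosevelt's students skew toward remedial, which has a lower base rate.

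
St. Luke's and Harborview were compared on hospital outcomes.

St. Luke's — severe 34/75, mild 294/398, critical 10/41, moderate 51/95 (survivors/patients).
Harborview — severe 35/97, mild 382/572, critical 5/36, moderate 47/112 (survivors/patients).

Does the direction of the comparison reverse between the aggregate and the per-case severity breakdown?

No

Severe: St. Luke's 34/75 = 45.3%, Harborview 35/97 = 36.1% → St. Luke's
Mild: St. Luke's 294/398 = 73.9%, Harborview 382/572 = 66.8% → St. Luke's
Critical: St. Luke's 10/41 = 24.4%, Harborview 5/36 = 13.9% → St. Luke's
Moderate: St. Luke's 51/95 = 53.7%, Harborview 47/112 = 42.0% → St. Luke's
Overall: St. Luke's 389/609 = 63.9%, Harborview 469/817 = 57.4% → St. Luke's
St. Luke's wins overall and in every case group — no reversal.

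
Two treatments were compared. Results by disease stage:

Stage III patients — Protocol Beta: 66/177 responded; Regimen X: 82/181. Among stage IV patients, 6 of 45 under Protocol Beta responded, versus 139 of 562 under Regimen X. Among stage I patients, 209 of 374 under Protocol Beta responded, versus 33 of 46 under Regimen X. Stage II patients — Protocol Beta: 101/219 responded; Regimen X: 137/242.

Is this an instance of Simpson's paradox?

Yes

Stage III: Protocol Beta 66/177 = 37.3%, Regimen X 82/181 = 45.3% → Regimen X
Stage IV: Protocol Beta 6/45 = 13.3%, Regimen X 139/562 = 24.7% → Regimen X
Stage I: Protocol Beta 209/374 = 55.9%, Regimen X 33/46 = 71.7% → Regimen X
Stage II: Protocol Beta 101/219 = 46.1%, Regimen X 137/242 = 56.6% → Regimen X
Overall: Protocol Beta 382/815 = 46.9%, Regimen X 391/1031 = 37.9% → Protocol Beta
Regimen X wins each disease group but Protocol Beta wins overall — the comparison reverses. Regimen X's patients skew toward stage IV, which has a lower base rate.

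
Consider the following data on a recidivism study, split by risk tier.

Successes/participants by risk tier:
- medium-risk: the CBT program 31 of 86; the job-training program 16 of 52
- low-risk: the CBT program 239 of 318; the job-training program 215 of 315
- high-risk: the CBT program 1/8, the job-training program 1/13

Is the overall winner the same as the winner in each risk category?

Medium-risk: the CBT program 31/86 = 36.0%, the job-training program 16/52 = 30.8% → the CBT program
Low-risk: the CBT program 239/318 = 75.2%, the job-training program 215/315 = 68.3% → the CBT program
High-risk: the CBT program 1/8 = 12.5%, the job-training program 1/13 = 7.7% → the CBT program
Overall: the CBT program 271/412 = 65.8%, the job-training program 232/380 = 61.1% → the CBT program
The CBT program wins overall and in every risk group — no reversal.

Yes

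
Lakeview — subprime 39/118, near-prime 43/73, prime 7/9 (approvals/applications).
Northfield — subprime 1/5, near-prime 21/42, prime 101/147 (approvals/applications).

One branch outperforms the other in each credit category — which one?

Subprime: Lakeview 39/118 = 33.1%, Northfield 1/5 = 20.0% → Lakeview
Near-prime: Lakeview 43/73 = 58.9%, Northfield 21/42 = 50.0% → Lakeview
Prime: Lakeview 7/9 = 77.8%, Northfield 101/147 = 68.7% → Lakeview
Lakeview has the higher rate in all 3 groups.

Lakeview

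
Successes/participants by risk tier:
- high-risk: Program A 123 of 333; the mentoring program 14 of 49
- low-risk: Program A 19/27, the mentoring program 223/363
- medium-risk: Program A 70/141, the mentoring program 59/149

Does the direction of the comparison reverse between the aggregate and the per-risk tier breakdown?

High-risk: Program A 123/333 = 36.9%, the mentoring program 14/49 = 28.6% → Program A
Low-risk: Program A 19/27 = 70.4%, the mentoring program 223/363 = 61.4% → Program A
Medium-risk: Program A 70/141 = 49.6%, the mentoring program 59/149 = 39.6% → Program A
Overall: Program A 212/501 = 42.3%, the mentoring program 296/561 = 52.8% → the mentoring program
Program A wins each risk group but the mentoring program wins overall — the comparison reverses. Program A's participants skew toward high-risk, which has a lower base rate.

Yes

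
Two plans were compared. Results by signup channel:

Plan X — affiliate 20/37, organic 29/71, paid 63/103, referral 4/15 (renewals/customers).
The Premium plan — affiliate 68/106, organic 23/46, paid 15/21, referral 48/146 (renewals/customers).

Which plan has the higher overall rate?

Affiliate: Plan X 20/37 = 54.1%, the Premium plan 68/106 = 64.2% → the Premium plan
Organic: Plan X 29/71 = 40.8%, the Premium plan 23/46 = 50.0% → the Premium plan
Paid: Plan X 63/103 = 61.2%, the Premium plan 15/21 = 71.4% → the Premium plan
Referral: Plan X 4/15 = 26.7%, the Premium plan 48/146 = 32.9% → the Premium plan
Overall: Plan X 116/226 = 51.3%, the Premium plan 154/319 = 48.3% → Plan X
(The Premium plan wins every signup group but Plan X wins overall — the Premium plan's customers skew toward the low-rate referral group.)

Plan X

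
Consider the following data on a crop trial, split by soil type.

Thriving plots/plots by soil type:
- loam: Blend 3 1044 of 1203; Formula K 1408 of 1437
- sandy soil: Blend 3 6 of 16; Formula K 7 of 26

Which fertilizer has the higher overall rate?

Formula K

Loam: Blend 3 1044/1203 = 86.8%, Formula K 1408/1437 = 98.0% → Formula K
Sandy soil: Blend 3 6/16 = 37.5%, Formula K 7/26 = 26.9% → Blend 3
Overall: Blend 3 1050/1219 = 86.1%, Formula K 1415/1463 = 96.7% → Formula K
(Neither sweeps every soil group, but Formula K has the higher pooled rate.)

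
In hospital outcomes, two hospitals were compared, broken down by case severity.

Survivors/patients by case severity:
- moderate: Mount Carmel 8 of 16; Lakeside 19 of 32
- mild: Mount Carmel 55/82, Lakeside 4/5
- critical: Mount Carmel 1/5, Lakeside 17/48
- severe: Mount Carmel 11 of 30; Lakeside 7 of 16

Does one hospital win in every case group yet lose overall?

Moderate: Mount Carmel 8/16 = 50.0%, Lakeside 19/32 = 59.4% → Lakeside
Mild: Mount Carmel 55/82 = 67.1%, Lakeside 4/5 = 80.0% → Lakeside
Critical: Mount Carmel 1/5 = 20.0%, Lakeside 17/48 = 35.4% → Lakeside
Severe: Mount Carmel 11/30 = 36.7%, Lakeside 7/16 = 43.8% → Lakeside
Overall: Mount Carmel 75/133 = 56.4%, Lakeside 47/101 = 46.5% → Mount Carmel
Lakeside wins each case group but Mount Carmel wins overall — the comparison reverses. Lakeside's patients skew toward critical, which has a lower base rate.

Yes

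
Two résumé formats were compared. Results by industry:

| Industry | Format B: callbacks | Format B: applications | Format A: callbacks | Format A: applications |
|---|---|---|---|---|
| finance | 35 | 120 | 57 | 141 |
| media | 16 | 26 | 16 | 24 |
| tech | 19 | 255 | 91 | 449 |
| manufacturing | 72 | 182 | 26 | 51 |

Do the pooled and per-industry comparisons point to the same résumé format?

Yes

Finance: Format B 35/120 = 29.2%, Format A 57/141 = 40.4% → Format A
Media: Format B 16/26 = 61.5%, Format A 16/24 = 66.7% → Format A
Tech: Format B 19/255 = 7.5%, Format A 91/449 = 20.3% → Format A
Manufacturing: Format B 72/182 = 39.6%, Format A 26/51 = 51.0% → Format A
Overall: Format B 142/583 = 24.4%, Format A 190/665 = 28.6% → Format A
Format A wins overall and in every industry group — no reversal.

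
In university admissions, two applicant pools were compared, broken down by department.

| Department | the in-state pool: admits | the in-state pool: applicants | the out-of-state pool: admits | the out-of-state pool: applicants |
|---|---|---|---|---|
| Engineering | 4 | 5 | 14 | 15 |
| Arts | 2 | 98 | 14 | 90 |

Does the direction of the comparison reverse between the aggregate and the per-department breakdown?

No

Engineering: the in-state pool 4/5 = 80.0%, the out-of-state pool 14/15 = 93.3% → the out-of-state pool
Arts: the in-state pool 2/98 = 2.0%, the out-of-state pool 14/90 = 15.6% → the out-of-state pool
Overall: the in-state pool 6/103 = 5.8%, the out-of-state pool 28/105 = 26.7% → the out-of-state pool
The out-of-state pool wins overall and in every department group — no reversal.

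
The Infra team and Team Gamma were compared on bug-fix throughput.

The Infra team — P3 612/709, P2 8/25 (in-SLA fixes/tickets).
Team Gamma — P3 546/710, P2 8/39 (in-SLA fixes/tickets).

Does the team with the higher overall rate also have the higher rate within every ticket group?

Yes

P3: the Infra team 612/709 = 86.3%, Team Gamma 546/710 = 76.9% → the Infra team
P2: the Infra team 8/25 = 32.0%, Team Gamma 8/39 = 20.5% → the Infra team
Overall: the Infra team 620/734 = 84.5%, Team Gamma 554/749 = 74.0% → the Infra team
The Infra team wins overall and in every ticket group — no reversal.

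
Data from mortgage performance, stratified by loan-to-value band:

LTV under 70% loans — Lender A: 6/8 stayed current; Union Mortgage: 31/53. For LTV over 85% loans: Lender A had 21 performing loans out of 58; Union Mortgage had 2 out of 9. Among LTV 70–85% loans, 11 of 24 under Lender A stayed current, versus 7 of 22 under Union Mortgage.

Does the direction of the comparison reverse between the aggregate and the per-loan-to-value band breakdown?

Yes

LTV under 70%: Lender A 6/8 = 75.0%, Union Mortgage 31/53 = 58.5% → Lender A
LTV over 85%: Lender A 21/58 = 36.2%, Union Mortgage 2/9 = 22.2% → Lender A
LTV 70–85%: Lender A 11/24 = 45.8%, Union Mortgage 7/22 = 31.8% → Lender A
Overall: Lender A 38/90 = 42.2%, Union Mortgage 40/84 = 47.6% → Union Mortgage
Lender A wins each loan-to-value group but Union Mortgage wins overall — the comparison reverses. Lender A's loans skew toward LTV over 85%, which has a lower base rate.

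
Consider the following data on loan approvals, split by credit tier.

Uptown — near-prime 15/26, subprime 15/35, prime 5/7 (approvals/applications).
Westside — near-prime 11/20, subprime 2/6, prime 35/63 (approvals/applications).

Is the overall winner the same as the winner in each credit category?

No

Near-prime: Uptown 15/26 = 57.7%, Westside 11/20 = 55.0% → Uptown
Subprime: Uptown 15/35 = 42.9%, Westside 2/6 = 33.3% → Uptown
Prime: Uptown 5/7 = 71.4%, Westside 35/63 = 55.6% → Uptown
Overall: Uptown 35/68 = 51.5%, Westside 48/89 = 53.9% → Westside
Uptown wins each credit group but Westside wins overall — the comparison reverses. Uptown's applications skew toward subprime, which has a lower base rate.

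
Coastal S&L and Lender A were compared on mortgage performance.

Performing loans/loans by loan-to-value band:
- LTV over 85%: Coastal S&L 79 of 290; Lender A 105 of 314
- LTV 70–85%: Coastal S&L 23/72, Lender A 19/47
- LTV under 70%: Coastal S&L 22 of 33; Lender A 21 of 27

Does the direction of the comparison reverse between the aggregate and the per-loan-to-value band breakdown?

LTV over 85%: Coastal S&L 79/290 = 27.2%, Lender A 105/314 = 33.4% → Lender A
LTV 70–85%: Coastal S&L 23/72 = 31.9%, Lender A 19/47 = 40.4% → Lender A
LTV under 70%: Coastal S&L 22/33 = 66.7%, Lender A 21/27 = 77.8% → Lender A
Overall: Coastal S&L 124/395 = 31.4%, Lender A 145/388 = 37.4% → Lender A
Lender A wins overall and in every loan-to-value group — no reversal.

No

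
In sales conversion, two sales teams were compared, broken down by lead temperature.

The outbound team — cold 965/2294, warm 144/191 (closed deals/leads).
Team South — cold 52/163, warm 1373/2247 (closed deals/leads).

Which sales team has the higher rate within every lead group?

the outbound team

Cold: the outbound team 965/2294 = 42.1%, Team South 52/163 = 31.9% → the outbound team
Warm: the outbound team 144/191 = 75.4%, Team South 1373/2247 = 61.1% → the outbound team
The outbound team has the higher rate in both groups.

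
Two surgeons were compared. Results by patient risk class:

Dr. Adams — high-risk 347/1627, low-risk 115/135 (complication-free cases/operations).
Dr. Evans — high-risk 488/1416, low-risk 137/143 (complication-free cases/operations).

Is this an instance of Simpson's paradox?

No

High-risk: Dr. Adams 347/1627 = 21.3%, Dr. Evans 488/1416 = 34.5% → Dr. Evans
Low-risk: Dr. Adams 115/135 = 85.2%, Dr. Evans 137/143 = 95.8% → Dr. Evans
Overall: Dr. Adams 462/1762 = 26.2%, Dr. Evans 625/1559 = 40.1% → Dr. Evans
Dr. Evans wins overall and in every patient risk group — no reversal.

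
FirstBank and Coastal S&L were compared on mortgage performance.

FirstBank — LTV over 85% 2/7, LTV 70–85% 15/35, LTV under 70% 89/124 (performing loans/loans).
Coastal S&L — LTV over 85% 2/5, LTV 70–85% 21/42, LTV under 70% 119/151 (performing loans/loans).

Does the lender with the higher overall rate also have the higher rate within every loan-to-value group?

Yes

LTV over 85%: FirstBank 2/7 = 28.6%, Coastal S&L 2/5 = 40.0% → Coastal S&L
LTV 70–85%: FirstBank 15/35 = 42.9%, Coastal S&L 21/42 = 50.0% → Coastal S&L
LTV under 70%: FirstBank 89/124 = 71.8%, Coastal S&L 119/151 = 78.8% → Coastal S&L
Overall: FirstBank 106/166 = 63.9%, Coastal S&L 142/198 = 71.7% → Coastal S&L
Coastal S&L wins overall and in every loan-to-value group — no reversal.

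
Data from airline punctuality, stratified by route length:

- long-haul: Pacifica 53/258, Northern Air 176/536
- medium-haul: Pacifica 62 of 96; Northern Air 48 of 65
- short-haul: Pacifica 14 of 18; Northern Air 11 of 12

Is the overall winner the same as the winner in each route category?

Long-haul: Pacifica 53/258 = 20.5%, Northern Air 176/536 = 32.8% → Northern Air
Medium-haul: Pacifica 62/96 = 64.6%, Northern Air 48/65 = 73.8% → Northern Air
Short-haul: Pacifica 14/18 = 77.8%, Northern Air 11/12 = 91.7% → Northern Air
Overall: Pacifica 129/372 = 34.7%, Northern Air 235/613 = 38.3% → Northern Air
Northern Air wins overall and in every route group — no reversal.

Yes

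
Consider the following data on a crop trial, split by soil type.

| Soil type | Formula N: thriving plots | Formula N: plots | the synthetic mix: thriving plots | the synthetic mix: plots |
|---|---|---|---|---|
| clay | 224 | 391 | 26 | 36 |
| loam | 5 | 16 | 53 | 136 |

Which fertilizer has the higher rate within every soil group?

Clay: Formula N 224/391 = 57.3%, the synthetic mix 26/36 = 72.2% → the synthetic mix
Loam: Formula N 5/16 = 31.2%, the synthetic mix 53/136 = 39.0% → the synthetic mix
The synthetic mix has the higher rate in both groups.

the synthetic mix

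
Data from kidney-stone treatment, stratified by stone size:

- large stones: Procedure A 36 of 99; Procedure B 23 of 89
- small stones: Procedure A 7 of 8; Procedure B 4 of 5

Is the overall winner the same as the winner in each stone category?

Yes

Large stones: Procedure A 36/99 = 36.4%, Procedure B 23/89 = 25.8% → Procedure A
Small stones: Procedure A 7/8 = 87.5%, Procedure B 4/5 = 80.0% → Procedure A
Overall: Procedure A 43/107 = 40.2%, Procedure B 27/94 = 28.7% → Procedure A
Procedure A wins overall and in every stone group — no reversal.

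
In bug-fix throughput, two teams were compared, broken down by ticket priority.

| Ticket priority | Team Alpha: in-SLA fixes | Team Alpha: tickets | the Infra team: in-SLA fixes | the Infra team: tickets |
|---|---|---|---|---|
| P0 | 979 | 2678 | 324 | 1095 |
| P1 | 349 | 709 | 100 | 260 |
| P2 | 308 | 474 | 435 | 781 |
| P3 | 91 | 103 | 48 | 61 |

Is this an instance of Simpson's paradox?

No

P0: Team Alpha 979/2678 = 36.6%, the Infra team 324/1095 = 29.6% → Team Alpha
P1: Team Alpha 349/709 = 49.2%, the Infra team 100/260 = 38.5% → Team Alpha
P2: Team Alpha 308/474 = 65.0%, the Infra team 435/781 = 55.7% → Team Alpha
P3: Team Alpha 91/103 = 88.3%, the Infra team 48/61 = 78.7% → Team Alpha
Overall: Team Alpha 1727/3964 = 43.6%, the Infra team 907/2197 = 41.3% → Team Alpha
Team Alpha wins overall and in every ticket group — no reversal.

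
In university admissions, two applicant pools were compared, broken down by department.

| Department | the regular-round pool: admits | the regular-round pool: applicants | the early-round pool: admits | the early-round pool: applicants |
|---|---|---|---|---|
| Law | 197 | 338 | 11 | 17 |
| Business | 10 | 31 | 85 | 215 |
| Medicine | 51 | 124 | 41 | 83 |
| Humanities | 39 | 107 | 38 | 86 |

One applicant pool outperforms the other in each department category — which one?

the early-round pool

Law: the regular-round pool 197/338 = 58.3%, the early-round pool 11/17 = 64.7% → the early-round pool
Business: the regular-round pool 10/31 = 32.3%, the early-round pool 85/215 = 39.5% → the early-round pool
Medicine: the regular-round pool 51/124 = 41.1%, the early-round pool 41/83 = 49.4% → the early-round pool
Humanities: the regular-round pool 39/107 = 36.4%, the early-round pool 38/86 = 44.2% → the early-round pool
The early-round pool has the higher rate in all 4 groups.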